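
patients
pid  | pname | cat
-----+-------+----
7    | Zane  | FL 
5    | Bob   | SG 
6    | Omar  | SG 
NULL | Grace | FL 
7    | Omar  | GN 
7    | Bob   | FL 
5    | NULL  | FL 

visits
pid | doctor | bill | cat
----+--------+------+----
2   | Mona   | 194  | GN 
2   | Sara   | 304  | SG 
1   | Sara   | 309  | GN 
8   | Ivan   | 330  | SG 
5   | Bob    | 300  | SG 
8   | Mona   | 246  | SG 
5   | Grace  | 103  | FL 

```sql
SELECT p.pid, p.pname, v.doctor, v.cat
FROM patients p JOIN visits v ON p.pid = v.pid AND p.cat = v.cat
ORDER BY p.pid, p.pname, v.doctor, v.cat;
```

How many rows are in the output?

2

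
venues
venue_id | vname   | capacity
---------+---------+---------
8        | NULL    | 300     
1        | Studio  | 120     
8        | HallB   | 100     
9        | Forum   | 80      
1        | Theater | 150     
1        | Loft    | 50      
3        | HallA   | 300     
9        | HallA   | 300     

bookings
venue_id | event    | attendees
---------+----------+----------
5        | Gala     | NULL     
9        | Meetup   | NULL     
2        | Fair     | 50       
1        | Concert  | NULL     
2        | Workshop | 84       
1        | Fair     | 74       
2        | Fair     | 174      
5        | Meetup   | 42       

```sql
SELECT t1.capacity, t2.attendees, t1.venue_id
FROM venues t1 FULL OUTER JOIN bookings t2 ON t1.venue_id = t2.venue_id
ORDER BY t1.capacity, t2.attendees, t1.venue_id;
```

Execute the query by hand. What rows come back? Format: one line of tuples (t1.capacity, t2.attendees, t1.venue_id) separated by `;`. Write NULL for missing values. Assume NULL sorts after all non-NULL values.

(50, 74, 1); (50, NULL, 1); (80, NULL, 9); (100, NULL, 8); (120, 74, 1); (120, NULL, 1); (150, 74, 1); (150, NULL, 1); (300, NULL, 3); (300, NULL, 8); (300, NULL, 9); (NULL, 42, NULL); (NULL, 50, NULL); (NULL, 84, NULL); (NULL, 174, NULL); (NULL, NULL, NULL)

FULL OUTER JOIN keeps every row from both sides; unmatched rows get NULL for the other side's columns.
Matching on t1.venue_id = t2.venue_id.
- t1 (venue_id=8) has no partner → padded with NULL.
- t1 (venue_id=1) pairs with 2 row(s) of t2.
- t1 (venue_id=8) has no partner → padded with NULL.
- t1 (venue_id=9) pairs with 1 row(s) of t2.
- t1 (venue_id=1) pairs with 2 row(s) of t2.
- t1 (venue_id=1) pairs with 2 row(s) of t2.
- t1 (venue_id=3) has no partner → padded with NULL.
- t1 (venue_id=9) pairs with 1 row(s) of t2.
- 5 t2 row(s) had no t1 match → kept, t1 columns NULL.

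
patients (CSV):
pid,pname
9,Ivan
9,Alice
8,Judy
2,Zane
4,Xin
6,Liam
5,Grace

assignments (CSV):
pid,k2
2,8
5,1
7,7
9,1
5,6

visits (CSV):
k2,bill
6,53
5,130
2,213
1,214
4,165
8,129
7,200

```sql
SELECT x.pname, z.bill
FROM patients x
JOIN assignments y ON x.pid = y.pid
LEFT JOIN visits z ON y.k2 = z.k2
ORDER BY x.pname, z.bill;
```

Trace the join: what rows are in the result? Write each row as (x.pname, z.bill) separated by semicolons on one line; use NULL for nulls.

Joins associate left-to-right: patients INNER JOIN assignments on pid gives 5 intermediate row(s).
Then LEFT JOIN `visits z` on k2: each of those 5 rows is kept; rows whose y.k2 has no match in z get NULL for z's columns.

(Alice, 214); (Grace, 53); (Grace, 214); (Ivan, 214); (Zane, 129)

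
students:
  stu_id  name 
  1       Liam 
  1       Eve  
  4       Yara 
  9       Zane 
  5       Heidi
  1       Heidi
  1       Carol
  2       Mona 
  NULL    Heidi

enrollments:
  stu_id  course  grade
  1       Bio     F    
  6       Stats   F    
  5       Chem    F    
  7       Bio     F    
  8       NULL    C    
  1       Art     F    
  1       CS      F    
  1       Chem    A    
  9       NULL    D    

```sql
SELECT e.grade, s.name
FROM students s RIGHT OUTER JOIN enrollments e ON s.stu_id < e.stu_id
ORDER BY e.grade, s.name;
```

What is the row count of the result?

38

RIGHT JOIN keeps every row from `enrollments`; unmatched rows get NULL for `students`'s columns.
Matching on s.stu_id < e.stu_id. A NULL in a compared column never satisfies the condition.
- s row (stu_id=1): matches 5 e row(s) → 5 output row(s).
- s row (stu_id=1): matches 5 e row(s) → 5 output row(s).
- s row (stu_id=4): matches 5 e row(s) → 5 output row(s).
- s row (stu_id=9): no match.
- s row (stu_id=5): matches 4 e row(s) → 4 output row(s).
- s row (stu_id=1): matches 5 e row(s) → 5 output row(s).
- s row (stu_id=1): matches 5 e row(s) → 5 output row(s).
- s row (stu_id=2): matches 5 e row(s) → 5 output row(s).
- s row (stu_id=NULL): no match.
- 4 e row(s) had no s match → kept, s columns NULL.
Total: 34 matched + 4 padded = 38 rows.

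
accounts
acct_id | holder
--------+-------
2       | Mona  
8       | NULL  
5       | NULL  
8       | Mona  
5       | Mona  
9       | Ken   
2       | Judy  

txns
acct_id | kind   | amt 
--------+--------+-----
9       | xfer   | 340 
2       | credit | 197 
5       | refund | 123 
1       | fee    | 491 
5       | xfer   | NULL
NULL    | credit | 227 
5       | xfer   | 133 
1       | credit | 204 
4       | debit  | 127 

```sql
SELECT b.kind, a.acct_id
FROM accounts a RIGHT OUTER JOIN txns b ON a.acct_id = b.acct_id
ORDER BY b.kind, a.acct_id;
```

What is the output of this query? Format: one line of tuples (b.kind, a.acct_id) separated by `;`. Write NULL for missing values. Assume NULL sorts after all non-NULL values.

(credit, 2); (credit, 2); (credit, NULL); (credit, NULL); (debit, NULL); (fee, NULL); (refund, 5); (refund, 5); (xfer, 5); (xfer, 5); (xfer, 5); (xfer, 5); (xfer, 9)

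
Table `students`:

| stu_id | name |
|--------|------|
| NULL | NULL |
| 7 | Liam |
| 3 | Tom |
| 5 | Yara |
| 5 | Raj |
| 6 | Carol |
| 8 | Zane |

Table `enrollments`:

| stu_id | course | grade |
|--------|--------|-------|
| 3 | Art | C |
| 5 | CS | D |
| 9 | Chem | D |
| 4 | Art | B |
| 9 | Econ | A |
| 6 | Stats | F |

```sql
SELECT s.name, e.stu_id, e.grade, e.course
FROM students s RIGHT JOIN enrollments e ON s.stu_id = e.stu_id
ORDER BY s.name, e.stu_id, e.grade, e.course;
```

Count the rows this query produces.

RIGHT JOIN keeps every row from `enrollments`; unmatched rows get NULL for `students`'s columns.
Matching on s.stu_id = e.stu_id. A NULL in a compared column never satisfies the condition.
Matched pairs: 4; unmatched e rows kept: 3.
Total: 4 matched + 3 padded = 7 rows.

7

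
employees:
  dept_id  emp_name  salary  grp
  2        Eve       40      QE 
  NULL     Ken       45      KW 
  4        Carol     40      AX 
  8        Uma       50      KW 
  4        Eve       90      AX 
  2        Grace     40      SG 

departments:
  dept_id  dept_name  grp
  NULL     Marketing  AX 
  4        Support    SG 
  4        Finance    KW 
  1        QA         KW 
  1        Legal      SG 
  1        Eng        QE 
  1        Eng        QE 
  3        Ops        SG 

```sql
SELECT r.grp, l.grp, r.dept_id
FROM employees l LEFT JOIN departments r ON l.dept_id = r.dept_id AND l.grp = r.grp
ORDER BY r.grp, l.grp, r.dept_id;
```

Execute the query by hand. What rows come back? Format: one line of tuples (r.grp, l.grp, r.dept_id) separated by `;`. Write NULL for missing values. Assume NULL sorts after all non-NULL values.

LEFT JOIN keeps every row from `employees`; unmatched rows get NULL for `departments`'s columns.
Matching on l.dept_id = r.dept_id AND l.grp = r.grp. A NULL in a compared column never satisfies the condition.
- l row (dept_id=2, grp=QE): no match → kept, r columns NULL.
- l row (dept_id=NULL, grp=KW): no match → kept, r columns NULL.
- l row (dept_id=4, grp=AX): no match → kept, r columns NULL.
- l row (dept_id=8, grp=KW): no match → kept, r columns NULL.
- l row (dept_id=4, grp=AX): no match → kept, r columns NULL.
- l row (dept_id=2, grp=SG): no match → kept, r columns NULL.
After projecting and ordering:
r.grp | l.grp | r.dept_id
NULL | AX | NULL
NULL | AX | NULL
NULL | KW | NULL
NULL | KW | NULL
NULL | QE | NULL
NULL | SG | NULL

(NULL, AX, NULL); (NULL, AX, NULL); (NULL, KW, NULL); (NULL, KW, NULL); (NULL, QE, NULL); (NULL, SG, NULL)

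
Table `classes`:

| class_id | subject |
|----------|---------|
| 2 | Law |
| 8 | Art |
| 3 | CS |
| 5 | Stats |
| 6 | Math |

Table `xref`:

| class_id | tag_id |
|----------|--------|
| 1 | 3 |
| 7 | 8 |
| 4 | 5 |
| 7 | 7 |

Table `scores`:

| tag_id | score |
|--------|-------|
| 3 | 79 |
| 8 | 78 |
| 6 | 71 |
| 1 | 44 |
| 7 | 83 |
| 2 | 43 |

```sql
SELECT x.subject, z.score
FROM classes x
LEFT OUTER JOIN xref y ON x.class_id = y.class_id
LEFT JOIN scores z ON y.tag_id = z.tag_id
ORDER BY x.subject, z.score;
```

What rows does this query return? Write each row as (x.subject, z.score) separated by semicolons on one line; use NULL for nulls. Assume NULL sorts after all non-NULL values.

Evaluate left to right. First `classes x LEFT JOIN xref y` on class_id: 5 row(s).
Then LEFT JOIN `scores z` on tag_id: each of those 5 rows is kept; rows whose y.tag_id has no match in z get NULL for z's columns.

(Art, NULL); (CS, NULL); (Law, NULL); (Math, NULL); (Stats, NULL)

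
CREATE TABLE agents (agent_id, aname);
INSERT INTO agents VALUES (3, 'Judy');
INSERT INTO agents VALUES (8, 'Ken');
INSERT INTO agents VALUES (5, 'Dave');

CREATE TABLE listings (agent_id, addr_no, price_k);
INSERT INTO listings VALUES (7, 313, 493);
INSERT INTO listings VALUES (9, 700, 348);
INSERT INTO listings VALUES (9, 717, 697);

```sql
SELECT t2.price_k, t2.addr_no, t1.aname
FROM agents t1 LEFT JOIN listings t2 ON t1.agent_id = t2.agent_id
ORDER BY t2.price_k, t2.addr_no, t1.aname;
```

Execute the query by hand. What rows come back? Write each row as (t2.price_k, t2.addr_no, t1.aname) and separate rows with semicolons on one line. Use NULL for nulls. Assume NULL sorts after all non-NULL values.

(NULL, NULL, Dave); (NULL, NULL, Judy); (NULL, NULL, Ken)

LEFT JOIN keeps every row from `agents`; unmatched rows get NULL for `listings`'s columns.
Matching on t1.agent_id = t2.agent_id.
Matched pairs: 0; unmatched t1 rows kept: 3.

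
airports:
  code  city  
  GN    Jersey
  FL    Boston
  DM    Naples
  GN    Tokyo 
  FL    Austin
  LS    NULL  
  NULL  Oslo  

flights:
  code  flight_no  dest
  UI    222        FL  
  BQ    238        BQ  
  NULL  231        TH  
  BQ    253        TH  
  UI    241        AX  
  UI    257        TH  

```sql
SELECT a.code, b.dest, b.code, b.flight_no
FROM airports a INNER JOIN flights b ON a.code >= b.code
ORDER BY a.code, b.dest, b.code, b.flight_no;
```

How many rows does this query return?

12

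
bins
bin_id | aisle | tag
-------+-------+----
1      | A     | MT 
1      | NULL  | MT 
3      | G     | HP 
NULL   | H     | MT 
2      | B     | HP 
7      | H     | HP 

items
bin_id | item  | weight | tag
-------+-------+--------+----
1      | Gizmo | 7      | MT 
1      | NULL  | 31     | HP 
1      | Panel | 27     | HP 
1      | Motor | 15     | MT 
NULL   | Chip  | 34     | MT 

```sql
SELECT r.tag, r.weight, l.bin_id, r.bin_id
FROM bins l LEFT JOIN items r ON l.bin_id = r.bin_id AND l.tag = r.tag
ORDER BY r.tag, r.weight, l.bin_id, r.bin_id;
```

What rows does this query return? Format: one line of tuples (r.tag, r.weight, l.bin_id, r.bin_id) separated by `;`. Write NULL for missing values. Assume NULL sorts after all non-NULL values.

(MT, 7, 1, 1); (MT, 7, 1, 1); (MT, 15, 1, 1); (MT, 15, 1, 1); (NULL, NULL, 2, NULL); (NULL, NULL, 3, NULL); (NULL, NULL, 7, NULL); (NULL, NULL, NULL, NULL)

LEFT JOIN keeps every row from `bins`; unmatched rows get NULL for `items`'s columns.
Matching on l.bin_id = r.bin_id AND l.tag = r.tag. A NULL in a compared column never satisfies the condition.
- l (bin_id=1, tag=MT) pairs with 2 row(s) of r.
- l (bin_id=1, tag=MT) pairs with 2 row(s) of r.
- l (bin_id=3, tag=HP) has no partner → padded with NULL.
- l (bin_id=NULL, tag=MT) has no partner → padded with NULL.
- l (bin_id=2, tag=HP) has no partner → padded with NULL.
- l (bin_id=7, tag=HP) has no partner → padded with NULL.
After projecting and ordering:
r.tag | r.weight | l.bin_id | r.bin_id
MT | 7 | 1 | 1
MT | 7 | 1 | 1
MT | 15 | 1 | 1
MT | 15 | 1 | 1
NULL | NULL | 2 | NULL
NULL | NULL | 3 | NULL
NULL | NULL | 7 | NULL
NULL | NULL | NULL | NULL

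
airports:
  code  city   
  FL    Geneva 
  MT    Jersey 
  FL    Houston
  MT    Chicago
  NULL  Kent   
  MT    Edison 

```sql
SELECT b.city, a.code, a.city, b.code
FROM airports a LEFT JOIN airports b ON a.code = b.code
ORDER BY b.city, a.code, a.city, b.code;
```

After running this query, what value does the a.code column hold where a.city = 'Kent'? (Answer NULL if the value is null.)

NULL

LEFT JOIN keeps every row from `airports a`; unmatched rows get NULL for `airports b`'s columns.
Matching on a.code = b.code. A NULL in a compared column never satisfies the condition.
- a (code=FL) pairs with 2 row(s) of b.
- a (code=MT) pairs with 3 row(s) of b.
- a (code=FL) pairs with 2 row(s) of b.
- a (code=MT) pairs with 3 row(s) of b.
- a (code=NULL) has no partner → padded with NULL.
- a (code=MT) pairs with 3 row(s) of b.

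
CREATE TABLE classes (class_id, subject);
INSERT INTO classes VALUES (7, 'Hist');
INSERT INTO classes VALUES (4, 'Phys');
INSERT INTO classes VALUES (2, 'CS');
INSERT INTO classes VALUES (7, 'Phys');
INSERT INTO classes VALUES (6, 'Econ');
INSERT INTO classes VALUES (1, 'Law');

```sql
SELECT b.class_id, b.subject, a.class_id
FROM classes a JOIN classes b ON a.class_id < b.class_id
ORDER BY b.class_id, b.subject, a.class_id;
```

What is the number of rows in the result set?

14

INNER JOIN keeps only pairs where the ON condition holds.
Matching on a.class_id < b.class_id.
- a row (class_id=7): no match → dropped.
- a row (class_id=4): matches 3 b row(s) → 3 output row(s).
- a row (class_id=2): matches 4 b row(s) → 4 output row(s).
- a row (class_id=7): no match → dropped.
- a row (class_id=6): matches 2 b row(s) → 2 output row(s).
- a row (class_id=1): matches 5 b row(s) → 5 output row(s).
Total: 14 rows.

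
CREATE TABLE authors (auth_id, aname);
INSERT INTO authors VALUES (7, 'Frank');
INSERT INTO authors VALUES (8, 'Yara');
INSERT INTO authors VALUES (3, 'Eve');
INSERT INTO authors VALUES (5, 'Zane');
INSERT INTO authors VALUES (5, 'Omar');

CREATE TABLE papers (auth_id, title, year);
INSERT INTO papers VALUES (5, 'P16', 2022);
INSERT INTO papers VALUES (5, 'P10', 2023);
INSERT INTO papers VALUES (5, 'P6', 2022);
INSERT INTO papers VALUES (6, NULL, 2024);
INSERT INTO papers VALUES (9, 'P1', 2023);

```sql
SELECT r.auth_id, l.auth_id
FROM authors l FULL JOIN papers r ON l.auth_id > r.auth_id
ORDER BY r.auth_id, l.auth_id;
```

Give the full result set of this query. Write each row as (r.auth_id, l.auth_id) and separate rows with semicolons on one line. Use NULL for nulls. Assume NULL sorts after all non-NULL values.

FULL OUTER JOIN keeps every row from both sides; unmatched rows get NULL for the other side's columns.
Matching on l.auth_id > r.auth_id.
- l[0] auth_id=7 → 4 match(es) in r → 4 row(s).
- l[1] auth_id=8 → 4 match(es) in r → 4 row(s).
- l[2] auth_id=3 → no match; kept with NULLs on the r side.
- l[3] auth_id=5 → no match; kept with NULLs on the r side.
- l[4] auth_id=5 → no match; kept with NULLs on the r side.
- 1 row(s) from r found no l partner → padded with NULL.

(5, 7); (5, 7); (5, 7); (5, 8); (5, 8); (5, 8); (6, 7); (6, 8); (9, NULL); (NULL, 3); (NULL, 5); (NULL, 5)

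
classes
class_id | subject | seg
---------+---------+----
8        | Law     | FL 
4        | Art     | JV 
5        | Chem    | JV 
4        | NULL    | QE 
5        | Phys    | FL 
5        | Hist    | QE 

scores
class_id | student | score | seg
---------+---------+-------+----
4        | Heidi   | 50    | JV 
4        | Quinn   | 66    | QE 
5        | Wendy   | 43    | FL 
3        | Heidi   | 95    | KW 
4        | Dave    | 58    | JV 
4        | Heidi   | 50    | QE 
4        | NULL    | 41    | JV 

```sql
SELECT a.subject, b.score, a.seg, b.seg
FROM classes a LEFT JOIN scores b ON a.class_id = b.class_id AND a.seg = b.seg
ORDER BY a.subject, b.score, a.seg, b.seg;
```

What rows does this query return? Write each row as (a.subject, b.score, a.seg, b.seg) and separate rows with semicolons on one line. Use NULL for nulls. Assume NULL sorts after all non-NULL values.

(Art, 41, JV, JV); (Art, 50, JV, JV); (Art, 58, JV, JV); (Chem, NULL, JV, NULL); (Hist, NULL, QE, NULL); (Law, NULL, FL, NULL); (Phys, 43, FL, FL); (NULL, 50, QE, QE); (NULL, 66, QE, QE)

LEFT JOIN keeps every row from `classes`; unmatched rows get NULL for `scores`'s columns.
Matching on a.class_id = b.class_id AND a.seg = b.seg.
- class_id=8, seg=FL: no b row matches, row kept with b columns NULL.
- class_id=4, seg=JV: 3 matching b row(s), so 3 row(s) emitted.
- class_id=5, seg=JV: no b row matches, row kept with b columns NULL.
- class_id=4, seg=QE: 2 matching b row(s), so 2 row(s) emitted.
- class_id=5, seg=FL: 1 matching b row(s), so 1 row(s) emitted.
- class_id=5, seg=QE: no b row matches, row kept with b columns NULL.
After projecting and ordering:
a.subject | b.score | a.seg | b.seg
Art | 41 | JV | JV
Art | 50 | JV | JV
Art | 58 | JV | JV
Chem | NULL | JV | NULL
Hist | NULL | QE | NULL
Law | NULL | FL | NULL
Phys | 43 | FL | FL
NULL | 50 | QE | QE
NULL | 66 | QE | QE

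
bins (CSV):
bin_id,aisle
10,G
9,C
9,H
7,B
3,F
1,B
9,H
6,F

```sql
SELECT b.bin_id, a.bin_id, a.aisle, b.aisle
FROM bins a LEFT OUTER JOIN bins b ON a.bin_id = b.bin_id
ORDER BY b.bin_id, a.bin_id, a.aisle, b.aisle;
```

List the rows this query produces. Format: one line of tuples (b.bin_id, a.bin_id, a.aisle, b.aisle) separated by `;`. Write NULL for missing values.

(1, 1, B, B); (3, 3, F, F); (6, 6, F, F); (7, 7, B, B); (9, 9, C, C); (9, 9, C, H); (9, 9, C, H); (9, 9, H, C); (9, 9, H, C); (9, 9, H, H); (9, 9, H, H); (9, 9, H, H); (9, 9, H, H); (10, 10, G, G)

LEFT JOIN keeps every row from `bins a`; unmatched rows get NULL for `bins b`'s columns.
Matching on a.bin_id = b.bin_id.
Matched pairs: 14; unmatched a rows kept: 0.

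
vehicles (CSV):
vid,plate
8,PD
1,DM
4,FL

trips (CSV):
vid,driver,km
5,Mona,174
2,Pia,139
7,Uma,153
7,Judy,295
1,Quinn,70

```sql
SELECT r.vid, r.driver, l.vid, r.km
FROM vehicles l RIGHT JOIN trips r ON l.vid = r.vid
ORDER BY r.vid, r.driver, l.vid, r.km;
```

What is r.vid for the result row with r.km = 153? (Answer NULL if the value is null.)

RIGHT JOIN keeps every row from `trips`; unmatched rows get NULL for `vehicles`'s columns.
Matching on l.vid = r.vid.
- l[0] vid=8 → no match.
- l[1] vid=1 → 1 match(es) in r → 1 row(s).
- l[2] vid=4 → no match.
- 4 r row(s) had no l match → kept, l columns NULL.

7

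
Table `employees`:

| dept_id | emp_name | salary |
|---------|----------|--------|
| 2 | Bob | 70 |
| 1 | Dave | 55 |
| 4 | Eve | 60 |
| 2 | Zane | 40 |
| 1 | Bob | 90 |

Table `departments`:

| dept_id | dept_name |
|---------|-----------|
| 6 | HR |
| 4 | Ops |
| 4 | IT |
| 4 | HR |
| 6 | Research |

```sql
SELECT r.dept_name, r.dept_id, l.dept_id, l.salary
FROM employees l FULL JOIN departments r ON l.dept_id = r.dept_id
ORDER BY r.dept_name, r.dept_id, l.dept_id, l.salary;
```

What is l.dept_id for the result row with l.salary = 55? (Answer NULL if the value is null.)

FULL OUTER JOIN keeps every row from both sides; unmatched rows get NULL for the other side's columns.
Matching on l.dept_id = r.dept_id.
- l (dept_id=2) has no partner → padded with NULL.
- l (dept_id=1) has no partner → padded with NULL.
- l (dept_id=4) pairs with 3 row(s) of r.
- l (dept_id=2) has no partner → padded with NULL.
- l (dept_id=1) has no partner → padded with NULL.
- plus 2 unmatched r row(s), each kept with NULL l columns.

1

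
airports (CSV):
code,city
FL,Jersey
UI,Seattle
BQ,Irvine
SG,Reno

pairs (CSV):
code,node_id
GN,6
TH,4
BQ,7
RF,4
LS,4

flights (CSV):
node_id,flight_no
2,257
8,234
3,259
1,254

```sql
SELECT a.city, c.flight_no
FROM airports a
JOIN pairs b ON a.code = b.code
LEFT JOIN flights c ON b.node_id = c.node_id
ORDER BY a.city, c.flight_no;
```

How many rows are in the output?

1

Evaluate left to right. First `airports a INNER JOIN pairs b` on code: 1 row(s).
Then LEFT JOIN `flights c` on node_id: each of those 1 rows is kept; rows whose b.node_id has no match in c get NULL for c's columns.
Result: 1 row(s).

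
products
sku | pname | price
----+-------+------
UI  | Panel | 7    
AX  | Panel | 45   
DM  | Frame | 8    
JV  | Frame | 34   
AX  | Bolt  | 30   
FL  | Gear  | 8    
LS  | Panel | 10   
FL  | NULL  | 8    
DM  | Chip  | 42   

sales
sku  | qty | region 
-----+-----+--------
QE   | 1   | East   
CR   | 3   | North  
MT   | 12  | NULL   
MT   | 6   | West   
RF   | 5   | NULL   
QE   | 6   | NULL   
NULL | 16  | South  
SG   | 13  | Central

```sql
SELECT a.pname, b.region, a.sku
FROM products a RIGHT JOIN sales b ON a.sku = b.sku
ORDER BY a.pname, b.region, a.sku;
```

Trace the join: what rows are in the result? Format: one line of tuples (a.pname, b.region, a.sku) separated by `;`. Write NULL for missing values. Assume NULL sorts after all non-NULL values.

(NULL, Central, NULL); (NULL, East, NULL); (NULL, North, NULL); (NULL, South, NULL); (NULL, West, NULL); (NULL, NULL, NULL); (NULL, NULL, NULL); (NULL, NULL, NULL)

RIGHT JOIN keeps every row from `sales`; unmatched rows get NULL for `products`'s columns.
Matching on a.sku = b.sku. A NULL in a compared column never satisfies the condition.
- a[0] sku=UI → no match.
- a[1] sku=AX → no match.
- a[2] sku=DM → no match.
- a[3] sku=JV → no match.
- a[4] sku=AX → no match.
- a[5] sku=FL → no match.
- a[6] sku=LS → no match.
- a[7] sku=FL → no match.
- a[8] sku=DM → no match.
- 8 row(s) from b found no a partner → padded with NULL.
After projecting and ordering:
a.pname | b.region | a.sku
NULL | Central | NULL
NULL | East | NULL
NULL | North | NULL
NULL | South | NULL
NULL | West | NULL
NULL | NULL | NULL
NULL | NULL | NULL
NULL | NULL | NULL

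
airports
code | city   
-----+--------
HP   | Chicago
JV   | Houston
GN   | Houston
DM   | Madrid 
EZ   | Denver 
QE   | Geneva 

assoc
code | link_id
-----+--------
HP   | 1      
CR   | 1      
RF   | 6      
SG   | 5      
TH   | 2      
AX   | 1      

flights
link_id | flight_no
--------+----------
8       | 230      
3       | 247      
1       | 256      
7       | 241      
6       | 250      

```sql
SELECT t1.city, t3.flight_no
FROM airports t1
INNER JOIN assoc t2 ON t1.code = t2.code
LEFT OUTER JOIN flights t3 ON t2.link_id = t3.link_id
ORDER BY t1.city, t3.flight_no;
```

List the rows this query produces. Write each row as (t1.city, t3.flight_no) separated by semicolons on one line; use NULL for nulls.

Step 1 — t1 INNER JOIN t2 on code → 1 row(s).
Then LEFT JOIN `flights t3` on link_id: each of those 1 rows is kept; rows whose t2.link_id has no match in t3 get NULL for t3's columns.

(Chicago, 256)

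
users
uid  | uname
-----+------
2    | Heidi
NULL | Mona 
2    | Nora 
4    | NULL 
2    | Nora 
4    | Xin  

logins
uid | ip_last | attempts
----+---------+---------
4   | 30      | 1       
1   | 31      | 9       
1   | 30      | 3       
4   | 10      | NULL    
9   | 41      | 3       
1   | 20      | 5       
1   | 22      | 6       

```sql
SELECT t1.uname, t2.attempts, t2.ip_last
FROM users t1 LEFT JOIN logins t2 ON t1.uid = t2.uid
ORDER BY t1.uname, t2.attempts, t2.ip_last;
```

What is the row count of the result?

LEFT JOIN keeps every row from `users`; unmatched rows get NULL for `logins`'s columns.
Matching on t1.uid = t2.uid. A NULL in a compared column never satisfies the condition.
- t1 (uid=2) has no partner → padded with NULL.
- t1 (uid=NULL) has no partner → padded with NULL.
- t1 (uid=2) has no partner → padded with NULL.
- t1 (uid=4) pairs with 2 row(s) of t2.
- t1 (uid=2) has no partner → padded with NULL.
- t1 (uid=4) pairs with 2 row(s) of t2.
Total: 4 matched + 4 padded = 8 rows.

8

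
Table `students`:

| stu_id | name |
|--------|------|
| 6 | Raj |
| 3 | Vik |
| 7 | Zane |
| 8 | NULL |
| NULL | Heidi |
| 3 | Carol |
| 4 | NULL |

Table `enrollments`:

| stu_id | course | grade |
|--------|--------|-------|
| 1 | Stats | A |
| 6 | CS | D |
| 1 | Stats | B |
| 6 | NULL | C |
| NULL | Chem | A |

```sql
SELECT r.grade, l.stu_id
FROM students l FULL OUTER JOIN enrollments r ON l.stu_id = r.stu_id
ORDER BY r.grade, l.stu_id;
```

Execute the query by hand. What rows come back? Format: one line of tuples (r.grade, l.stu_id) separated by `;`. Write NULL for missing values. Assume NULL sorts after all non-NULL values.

(A, NULL); (A, NULL); (B, NULL); (C, 6); (D, 6); (NULL, 3); (NULL, 3); (NULL, 4); (NULL, 7); (NULL, 8); (NULL, NULL)

FULL OUTER JOIN keeps every row from both sides; unmatched rows get NULL for the other side's columns.
Matching on l.stu_id = r.stu_id. A NULL in a compared column never satisfies the condition.
Matched pairs: 2; unmatched l rows kept: 6; unmatched r rows kept: 3.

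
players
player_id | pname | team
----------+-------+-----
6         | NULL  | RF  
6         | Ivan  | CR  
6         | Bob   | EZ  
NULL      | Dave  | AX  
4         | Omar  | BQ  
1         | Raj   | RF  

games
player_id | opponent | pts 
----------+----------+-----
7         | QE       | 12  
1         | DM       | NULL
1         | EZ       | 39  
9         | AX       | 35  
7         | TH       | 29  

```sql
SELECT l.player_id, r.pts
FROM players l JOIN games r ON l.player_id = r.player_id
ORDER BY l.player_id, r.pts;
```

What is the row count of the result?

2

INNER JOIN keeps only pairs where the ON condition holds.
Matching on l.player_id = r.player_id. A NULL in a compared column never satisfies the condition.
- player_id=6: no matching r row, dropped.
- player_id=6: no matching r row, dropped.
- player_id=6: no matching r row, dropped.
- player_id=NULL: no matching r row, dropped.
- player_id=4: no matching r row, dropped.
- player_id=1: 2 matching r row(s), so 2 row(s) emitted.
Total: 2 rows.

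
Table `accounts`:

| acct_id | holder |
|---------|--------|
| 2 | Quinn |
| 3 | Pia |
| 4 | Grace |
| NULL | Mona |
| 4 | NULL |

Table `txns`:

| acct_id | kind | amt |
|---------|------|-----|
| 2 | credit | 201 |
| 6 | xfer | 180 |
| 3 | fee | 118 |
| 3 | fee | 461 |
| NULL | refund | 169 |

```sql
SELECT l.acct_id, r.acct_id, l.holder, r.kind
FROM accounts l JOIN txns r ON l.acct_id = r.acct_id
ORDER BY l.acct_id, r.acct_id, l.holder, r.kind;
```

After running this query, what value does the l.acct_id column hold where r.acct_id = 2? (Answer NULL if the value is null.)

INNER JOIN keeps only pairs where the ON condition holds.
Matching on l.acct_id = r.acct_id. A NULL in a compared column never satisfies the condition.
- acct_id=2: 1 matching r row(s), so 1 row(s) emitted.
- acct_id=3: 2 matching r row(s), so 2 row(s) emitted.
- acct_id=4: no matching r row, dropped.
- acct_id=NULL: no matching r row, dropped.
- acct_id=4: no matching r row, dropped.

2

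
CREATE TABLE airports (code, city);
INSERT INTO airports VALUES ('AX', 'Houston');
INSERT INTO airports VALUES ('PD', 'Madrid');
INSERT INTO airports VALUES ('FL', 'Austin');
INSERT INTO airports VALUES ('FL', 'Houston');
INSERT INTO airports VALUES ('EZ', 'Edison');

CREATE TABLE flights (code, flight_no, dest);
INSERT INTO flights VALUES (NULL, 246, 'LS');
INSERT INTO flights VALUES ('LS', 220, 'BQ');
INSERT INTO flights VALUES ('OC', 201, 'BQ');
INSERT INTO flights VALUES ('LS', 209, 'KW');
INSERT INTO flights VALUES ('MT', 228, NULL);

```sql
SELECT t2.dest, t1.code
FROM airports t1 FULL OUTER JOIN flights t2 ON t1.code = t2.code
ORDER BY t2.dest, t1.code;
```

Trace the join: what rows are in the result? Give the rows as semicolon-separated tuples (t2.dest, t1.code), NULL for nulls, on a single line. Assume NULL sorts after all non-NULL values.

(BQ, NULL); (BQ, NULL); (KW, NULL); (LS, NULL); (NULL, AX); (NULL, EZ); (NULL, FL); (NULL, FL); (NULL, PD); (NULL, NULL)

FULL OUTER JOIN keeps every row from both sides; unmatched rows get NULL for the other side's columns.
Matching on t1.code = t2.code. A NULL in a compared column never satisfies the condition.
- t1[0] code=AX → no match; kept with NULLs on the t2 side.
- t1[1] code=PD → no match; kept with NULLs on the t2 side.
- t1[2] code=FL → no match; kept with NULLs on the t2 side.
- t1[3] code=FL → no match; kept with NULLs on the t2 side.
- t1[4] code=EZ → no match; kept with NULLs on the t2 side.
- plus 5 unmatched t2 row(s), each kept with NULL t1 columns.
After projecting and ordering:
t2.dest | t1.code
BQ | NULL
BQ | NULL
KW | NULL
LS | NULL
NULL | AX
NULL | EZ
NULL | FL
NULL | FL
NULL | PD
NULL | NULL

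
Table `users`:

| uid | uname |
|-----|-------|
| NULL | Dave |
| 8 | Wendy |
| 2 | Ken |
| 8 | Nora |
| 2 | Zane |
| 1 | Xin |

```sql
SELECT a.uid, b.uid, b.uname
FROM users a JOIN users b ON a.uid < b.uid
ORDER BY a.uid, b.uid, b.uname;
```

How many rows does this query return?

INNER JOIN keeps only pairs where the ON condition holds.
Matching on a.uid < b.uid. A NULL in a compared column never satisfies the condition.
- a (uid=NULL) has no partner → excluded.
- a (uid=8) has no partner → excluded.
- a (uid=2) pairs with 2 row(s) of b.
- a (uid=8) has no partner → excluded.
- a (uid=2) pairs with 2 row(s) of b.
- a (uid=1) pairs with 4 row(s) of b.
Total: 8 rows.

8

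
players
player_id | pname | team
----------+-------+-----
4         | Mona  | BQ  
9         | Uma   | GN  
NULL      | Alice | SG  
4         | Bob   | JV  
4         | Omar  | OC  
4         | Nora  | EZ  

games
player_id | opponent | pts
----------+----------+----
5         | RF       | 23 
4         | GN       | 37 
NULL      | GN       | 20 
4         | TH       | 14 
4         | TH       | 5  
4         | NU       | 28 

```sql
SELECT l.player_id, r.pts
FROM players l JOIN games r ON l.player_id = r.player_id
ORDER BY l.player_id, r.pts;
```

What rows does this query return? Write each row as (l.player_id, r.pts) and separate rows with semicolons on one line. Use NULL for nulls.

(4, 5); (4, 5); (4, 5); (4, 5); (4, 14); (4, 14); (4, 14); (4, 14); (4, 28); (4, 28); (4, 28); (4, 28); (4, 37); (4, 37); (4, 37); (4, 37)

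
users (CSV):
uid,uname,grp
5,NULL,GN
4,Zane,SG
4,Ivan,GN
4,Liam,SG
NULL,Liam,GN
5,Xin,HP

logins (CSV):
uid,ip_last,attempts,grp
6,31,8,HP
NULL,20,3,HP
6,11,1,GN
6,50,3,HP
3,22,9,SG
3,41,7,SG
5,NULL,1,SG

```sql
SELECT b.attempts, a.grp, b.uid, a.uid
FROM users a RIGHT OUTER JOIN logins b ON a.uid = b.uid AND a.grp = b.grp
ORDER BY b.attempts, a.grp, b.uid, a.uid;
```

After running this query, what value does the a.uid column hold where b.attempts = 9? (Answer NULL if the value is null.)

RIGHT JOIN keeps every row from `logins`; unmatched rows get NULL for `users`'s columns.
Matching on a.uid = b.uid AND a.grp = b.grp. A NULL in a compared column never satisfies the condition.
Matched pairs: 0; unmatched b rows kept: 7.

NULL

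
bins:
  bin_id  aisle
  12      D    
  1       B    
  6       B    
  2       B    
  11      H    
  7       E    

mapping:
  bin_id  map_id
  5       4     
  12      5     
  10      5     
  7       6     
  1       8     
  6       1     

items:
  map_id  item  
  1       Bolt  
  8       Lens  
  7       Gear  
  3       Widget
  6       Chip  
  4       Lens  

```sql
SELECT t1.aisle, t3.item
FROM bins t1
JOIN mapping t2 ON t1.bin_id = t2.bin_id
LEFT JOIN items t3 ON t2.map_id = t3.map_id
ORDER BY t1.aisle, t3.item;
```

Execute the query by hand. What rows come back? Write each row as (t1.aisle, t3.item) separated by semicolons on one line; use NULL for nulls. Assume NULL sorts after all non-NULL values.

(B, Bolt); (B, Lens); (D, NULL); (E, Chip)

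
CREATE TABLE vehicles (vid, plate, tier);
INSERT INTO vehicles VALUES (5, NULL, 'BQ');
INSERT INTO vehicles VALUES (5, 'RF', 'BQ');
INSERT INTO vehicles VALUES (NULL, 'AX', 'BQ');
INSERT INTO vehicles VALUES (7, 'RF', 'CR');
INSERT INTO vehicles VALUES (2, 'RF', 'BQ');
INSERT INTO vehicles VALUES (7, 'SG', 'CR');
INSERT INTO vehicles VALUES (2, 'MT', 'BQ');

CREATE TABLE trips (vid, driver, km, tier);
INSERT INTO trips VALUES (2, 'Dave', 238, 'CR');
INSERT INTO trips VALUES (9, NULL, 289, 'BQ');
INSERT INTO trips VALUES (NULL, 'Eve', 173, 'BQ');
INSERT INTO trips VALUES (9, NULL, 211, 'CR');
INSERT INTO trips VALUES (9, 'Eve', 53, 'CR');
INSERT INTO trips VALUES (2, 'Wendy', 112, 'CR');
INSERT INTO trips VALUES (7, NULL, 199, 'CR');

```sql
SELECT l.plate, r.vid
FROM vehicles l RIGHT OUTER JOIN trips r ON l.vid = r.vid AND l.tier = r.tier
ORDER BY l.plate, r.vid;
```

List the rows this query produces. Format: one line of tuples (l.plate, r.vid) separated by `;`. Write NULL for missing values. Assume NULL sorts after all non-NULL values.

RIGHT JOIN keeps every row from `trips`; unmatched rows get NULL for `vehicles`'s columns.
Matching on l.vid = r.vid AND l.tier = r.tier. A NULL in a compared column never satisfies the condition.
Matched pairs: 2; unmatched r rows kept: 6.

(RF, 7); (SG, 7); (NULL, 2); (NULL, 2); (NULL, 9); (NULL, 9); (NULL, 9); (NULL, NULL)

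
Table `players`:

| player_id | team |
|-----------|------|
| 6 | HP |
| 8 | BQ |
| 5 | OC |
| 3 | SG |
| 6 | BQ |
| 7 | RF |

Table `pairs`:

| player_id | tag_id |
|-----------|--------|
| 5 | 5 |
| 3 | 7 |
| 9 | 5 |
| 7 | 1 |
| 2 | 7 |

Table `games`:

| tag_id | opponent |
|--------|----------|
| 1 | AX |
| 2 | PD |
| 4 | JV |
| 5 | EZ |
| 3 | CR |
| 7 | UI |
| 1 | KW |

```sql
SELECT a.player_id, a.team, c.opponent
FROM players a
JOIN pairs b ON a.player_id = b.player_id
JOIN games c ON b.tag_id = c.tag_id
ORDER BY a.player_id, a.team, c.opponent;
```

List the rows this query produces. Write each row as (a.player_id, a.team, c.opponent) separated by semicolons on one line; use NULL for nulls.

Joins associate left-to-right: players INNER JOIN pairs on player_id gives 3 intermediate row(s).
Then INNER JOIN `games c` on tag_id: keep only rows whose b.tag_id appears in c.

(3, SG, UI); (5, OC, EZ); (7, RF, AX); (7, RF, KW)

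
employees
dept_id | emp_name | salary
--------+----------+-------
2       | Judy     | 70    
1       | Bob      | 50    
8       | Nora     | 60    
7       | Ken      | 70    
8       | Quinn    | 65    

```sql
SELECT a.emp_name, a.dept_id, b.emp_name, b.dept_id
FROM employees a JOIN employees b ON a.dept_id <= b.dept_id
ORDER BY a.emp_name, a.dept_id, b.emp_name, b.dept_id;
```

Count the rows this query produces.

16

INNER JOIN keeps only pairs where the ON condition holds.
Matching on a.dept_id <= b.dept_id.
Matched pairs: 16.
Total: 16 rows.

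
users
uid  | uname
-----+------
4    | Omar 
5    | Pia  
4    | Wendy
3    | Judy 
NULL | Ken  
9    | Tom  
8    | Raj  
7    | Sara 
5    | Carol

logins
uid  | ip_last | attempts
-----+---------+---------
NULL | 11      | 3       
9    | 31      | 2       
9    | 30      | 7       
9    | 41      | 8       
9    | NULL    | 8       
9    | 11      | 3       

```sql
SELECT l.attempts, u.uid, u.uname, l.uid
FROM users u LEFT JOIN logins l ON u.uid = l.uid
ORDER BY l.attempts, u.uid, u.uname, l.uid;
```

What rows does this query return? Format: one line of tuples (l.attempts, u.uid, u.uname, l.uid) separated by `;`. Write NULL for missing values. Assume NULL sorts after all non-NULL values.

LEFT JOIN keeps every row from `users`; unmatched rows get NULL for `logins`'s columns.
Matching on u.uid = l.uid. A NULL in a compared column never satisfies the condition.
Matched pairs: 5; unmatched u rows kept: 8.

(2, 9, Tom, 9); (3, 9, Tom, 9); (7, 9, Tom, 9); (8, 9, Tom, 9); (8, 9, Tom, 9); (NULL, 3, Judy, NULL); (NULL, 4, Omar, NULL); (NULL, 4, Wendy, NULL); (NULL, 5, Carol, NULL); (NULL, 5, Pia, NULL); (NULL, 7, Sara, NULL); (NULL, 8, Raj, NULL); (NULL, NULL, Ken, NULL)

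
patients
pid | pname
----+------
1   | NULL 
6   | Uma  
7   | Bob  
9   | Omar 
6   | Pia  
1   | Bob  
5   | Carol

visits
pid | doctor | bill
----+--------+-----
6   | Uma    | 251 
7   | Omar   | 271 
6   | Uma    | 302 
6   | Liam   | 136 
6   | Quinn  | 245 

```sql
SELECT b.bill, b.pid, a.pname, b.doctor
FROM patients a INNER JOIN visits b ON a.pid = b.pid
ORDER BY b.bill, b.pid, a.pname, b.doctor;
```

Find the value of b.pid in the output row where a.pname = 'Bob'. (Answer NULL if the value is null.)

7

INNER JOIN keeps only pairs where the ON condition holds.
Matching on a.pid = b.pid.
Matched pairs: 9.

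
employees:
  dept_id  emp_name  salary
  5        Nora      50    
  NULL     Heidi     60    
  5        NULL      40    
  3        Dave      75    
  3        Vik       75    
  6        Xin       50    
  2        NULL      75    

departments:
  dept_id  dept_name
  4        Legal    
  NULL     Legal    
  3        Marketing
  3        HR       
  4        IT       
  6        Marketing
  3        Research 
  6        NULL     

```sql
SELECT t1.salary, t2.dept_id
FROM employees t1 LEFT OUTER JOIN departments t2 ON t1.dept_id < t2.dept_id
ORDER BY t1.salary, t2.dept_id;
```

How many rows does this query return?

LEFT JOIN keeps every row from `employees`; unmatched rows get NULL for `departments`'s columns.
Matching on t1.dept_id < t2.dept_id. A NULL in a compared column never satisfies the condition.
- t1 row (dept_id=5): matches 2 t2 row(s) → 2 output row(s).
- t1 row (dept_id=NULL): no match → kept, t2 columns NULL.
- t1 row (dept_id=5): matches 2 t2 row(s) → 2 output row(s).
- t1 row (dept_id=3): matches 4 t2 row(s) → 4 output row(s).
- t1 row (dept_id=3): matches 4 t2 row(s) → 4 output row(s).
- t1 row (dept_id=6): no match → kept, t2 columns NULL.
- t1 row (dept_id=2): matches 7 t2 row(s) → 7 output row(s).
Total: 19 matched + 2 padded = 21 rows.

21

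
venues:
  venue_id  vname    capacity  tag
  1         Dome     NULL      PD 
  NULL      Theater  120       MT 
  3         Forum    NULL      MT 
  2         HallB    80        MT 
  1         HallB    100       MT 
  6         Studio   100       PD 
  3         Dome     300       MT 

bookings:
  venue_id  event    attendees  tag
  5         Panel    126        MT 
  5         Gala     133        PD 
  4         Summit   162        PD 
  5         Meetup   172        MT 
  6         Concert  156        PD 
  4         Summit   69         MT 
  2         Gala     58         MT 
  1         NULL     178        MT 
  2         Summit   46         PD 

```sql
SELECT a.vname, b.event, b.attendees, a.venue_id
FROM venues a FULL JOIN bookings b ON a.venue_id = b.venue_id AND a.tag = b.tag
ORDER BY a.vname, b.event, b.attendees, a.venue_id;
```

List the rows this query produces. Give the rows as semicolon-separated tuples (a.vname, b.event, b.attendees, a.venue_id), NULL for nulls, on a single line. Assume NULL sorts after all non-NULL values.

(Dome, NULL, NULL, 1); (Dome, NULL, NULL, 3); (Forum, NULL, NULL, 3); (HallB, Gala, 58, 2); (HallB, NULL, 178, 1); (Studio, Concert, 156, 6); (Theater, NULL, NULL, NULL); (NULL, Gala, 133, NULL); (NULL, Meetup, 172, NULL); (NULL, Panel, 126, NULL); (NULL, Summit, 46, NULL); (NULL, Summit, 69, NULL); (NULL, Summit, 162, NULL)

FULL OUTER JOIN keeps every row from both sides; unmatched rows get NULL for the other side's columns.
Matching on a.venue_id = b.venue_id AND a.tag = b.tag. A NULL in a compared column never satisfies the condition.
- a[0] venue_id=1, tag=PD → no match; kept with NULLs on the b side.
- a[1] venue_id=NULL, tag=MT → no match; kept with NULLs on the b side.
- a[2] venue_id=3, tag=MT → no match; kept with NULLs on the b side.
- a[3] venue_id=2, tag=MT → 1 match(es) in b → 1 row(s).
- a[4] venue_id=1, tag=MT → 1 match(es) in b → 1 row(s).
- a[5] venue_id=6, tag=PD → 1 match(es) in b → 1 row(s).
- a[6] venue_id=3, tag=MT → no match; kept with NULLs on the b side.
- plus 6 unmatched b row(s), each kept with NULL a columns.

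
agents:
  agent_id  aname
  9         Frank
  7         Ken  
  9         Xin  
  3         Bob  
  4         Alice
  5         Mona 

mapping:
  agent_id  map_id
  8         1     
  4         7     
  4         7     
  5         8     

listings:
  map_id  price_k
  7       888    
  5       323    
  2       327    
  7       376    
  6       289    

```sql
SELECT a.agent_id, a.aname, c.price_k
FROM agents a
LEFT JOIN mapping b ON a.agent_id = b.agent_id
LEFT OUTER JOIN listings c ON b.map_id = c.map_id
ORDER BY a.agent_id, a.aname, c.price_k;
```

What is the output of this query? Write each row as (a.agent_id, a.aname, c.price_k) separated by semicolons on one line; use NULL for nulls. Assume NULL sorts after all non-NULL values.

Step 1 — a LEFT JOIN b on agent_id → 7 row(s).
Then LEFT JOIN `listings c` on map_id: each of those 7 rows is kept; rows whose b.map_id has no match in c get NULL for c's columns.

(3, Bob, NULL); (4, Alice, 376); (4, Alice, 376); (4, Alice, 888); (4, Alice, 888); (5, Mona, NULL); (7, Ken, NULL); (9, Frank, NULL); (9, Xin, NULL)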